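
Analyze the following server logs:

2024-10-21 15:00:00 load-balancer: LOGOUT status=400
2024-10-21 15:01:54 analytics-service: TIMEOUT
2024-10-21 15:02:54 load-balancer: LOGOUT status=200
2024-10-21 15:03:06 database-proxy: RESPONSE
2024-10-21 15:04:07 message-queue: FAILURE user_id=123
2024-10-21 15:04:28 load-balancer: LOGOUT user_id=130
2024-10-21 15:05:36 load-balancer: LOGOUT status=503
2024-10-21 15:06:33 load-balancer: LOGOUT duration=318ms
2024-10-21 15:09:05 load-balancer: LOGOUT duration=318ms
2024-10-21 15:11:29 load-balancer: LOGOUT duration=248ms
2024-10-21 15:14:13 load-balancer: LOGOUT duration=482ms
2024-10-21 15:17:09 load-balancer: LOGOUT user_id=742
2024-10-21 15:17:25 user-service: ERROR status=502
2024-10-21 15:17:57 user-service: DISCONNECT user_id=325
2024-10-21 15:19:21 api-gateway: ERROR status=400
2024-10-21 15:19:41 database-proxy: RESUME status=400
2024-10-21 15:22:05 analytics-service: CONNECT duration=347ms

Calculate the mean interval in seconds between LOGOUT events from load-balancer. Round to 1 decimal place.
128.6

To calculate average interval:

1. Find all LOGOUT events for load-balancer in order
2. Calculate time gaps between consecutive events
3. Compute mean of gaps: 1029 / 8 = 128.6 seconds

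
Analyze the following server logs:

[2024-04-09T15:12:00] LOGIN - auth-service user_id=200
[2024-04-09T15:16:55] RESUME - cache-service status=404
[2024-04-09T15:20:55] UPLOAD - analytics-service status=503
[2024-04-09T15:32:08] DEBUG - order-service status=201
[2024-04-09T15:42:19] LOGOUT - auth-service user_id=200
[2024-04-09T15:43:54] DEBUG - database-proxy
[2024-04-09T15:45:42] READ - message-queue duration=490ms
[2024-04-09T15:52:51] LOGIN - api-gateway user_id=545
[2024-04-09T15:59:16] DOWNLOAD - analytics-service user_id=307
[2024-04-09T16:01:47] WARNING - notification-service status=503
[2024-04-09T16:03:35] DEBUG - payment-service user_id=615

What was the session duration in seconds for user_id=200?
1819

To calculate session duration:

1. Find LOGIN event for user_id=200: 2024-04-09T15:12:00
2. Find LOGOUT event for user_id=200: 2024-04-09T15:42:19
3. Session duration: 2024-04-09T15:42:19 - 2024-04-09T15:12:00 = 1819 seconds (30 minutes)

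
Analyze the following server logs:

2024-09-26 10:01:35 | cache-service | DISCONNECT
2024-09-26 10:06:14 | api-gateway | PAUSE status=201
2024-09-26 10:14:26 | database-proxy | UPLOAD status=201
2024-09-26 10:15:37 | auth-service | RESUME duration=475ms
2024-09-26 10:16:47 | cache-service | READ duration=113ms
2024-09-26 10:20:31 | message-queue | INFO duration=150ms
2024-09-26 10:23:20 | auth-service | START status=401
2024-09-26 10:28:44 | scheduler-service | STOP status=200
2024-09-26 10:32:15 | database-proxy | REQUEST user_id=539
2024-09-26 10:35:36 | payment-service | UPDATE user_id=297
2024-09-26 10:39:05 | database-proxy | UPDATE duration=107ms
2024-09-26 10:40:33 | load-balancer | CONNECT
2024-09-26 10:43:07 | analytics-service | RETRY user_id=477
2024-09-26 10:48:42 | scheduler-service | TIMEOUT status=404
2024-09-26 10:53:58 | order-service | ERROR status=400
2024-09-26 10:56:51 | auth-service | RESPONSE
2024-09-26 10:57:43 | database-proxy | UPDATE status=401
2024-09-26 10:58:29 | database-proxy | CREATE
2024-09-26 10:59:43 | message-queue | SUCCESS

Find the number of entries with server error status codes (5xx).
0

To find matching entries:

1. Pattern to match: server error status codes (5xx)
2. Scan each log entry for the pattern
3. Count matches: 0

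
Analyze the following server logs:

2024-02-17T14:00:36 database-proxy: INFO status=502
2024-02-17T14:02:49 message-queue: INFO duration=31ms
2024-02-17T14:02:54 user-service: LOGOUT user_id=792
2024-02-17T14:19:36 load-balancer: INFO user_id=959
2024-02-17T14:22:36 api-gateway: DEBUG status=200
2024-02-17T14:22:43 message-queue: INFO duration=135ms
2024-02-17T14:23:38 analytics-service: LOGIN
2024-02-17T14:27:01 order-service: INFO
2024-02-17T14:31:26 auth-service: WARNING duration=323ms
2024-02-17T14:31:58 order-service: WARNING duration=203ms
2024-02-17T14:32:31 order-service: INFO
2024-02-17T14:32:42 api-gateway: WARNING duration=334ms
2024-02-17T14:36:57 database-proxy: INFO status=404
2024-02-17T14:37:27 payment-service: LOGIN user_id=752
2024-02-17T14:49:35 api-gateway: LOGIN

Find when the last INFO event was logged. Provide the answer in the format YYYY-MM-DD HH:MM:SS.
2024-02-17 14:36:57

To find the last event:

1. Filter for all INFO events
2. Sort by timestamp
3. Select the last one
4. Timestamp: 2024-02-17 14:36:57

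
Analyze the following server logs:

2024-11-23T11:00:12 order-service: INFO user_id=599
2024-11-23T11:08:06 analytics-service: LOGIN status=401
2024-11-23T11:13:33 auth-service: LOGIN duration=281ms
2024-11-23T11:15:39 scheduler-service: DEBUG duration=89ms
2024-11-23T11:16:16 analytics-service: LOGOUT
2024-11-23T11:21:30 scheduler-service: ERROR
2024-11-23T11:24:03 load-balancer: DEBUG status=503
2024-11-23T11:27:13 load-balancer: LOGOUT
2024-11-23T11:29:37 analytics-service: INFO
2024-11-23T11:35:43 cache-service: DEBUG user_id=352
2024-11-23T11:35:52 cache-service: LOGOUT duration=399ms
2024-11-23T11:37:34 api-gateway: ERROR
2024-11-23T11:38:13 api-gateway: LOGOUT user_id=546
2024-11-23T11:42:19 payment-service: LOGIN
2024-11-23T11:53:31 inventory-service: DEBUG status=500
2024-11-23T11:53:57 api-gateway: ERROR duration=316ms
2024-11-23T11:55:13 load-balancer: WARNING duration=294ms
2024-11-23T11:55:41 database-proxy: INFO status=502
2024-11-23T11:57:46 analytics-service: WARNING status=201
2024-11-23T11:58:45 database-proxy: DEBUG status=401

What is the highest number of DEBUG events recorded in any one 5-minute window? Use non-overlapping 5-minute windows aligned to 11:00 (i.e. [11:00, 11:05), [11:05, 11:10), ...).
1

To find the burst window:

1. Divide the log period into non-overlapping 5-minute windows starting at 11:00
2. Count DEBUG events in each window
3. Find the window with maximum count
4. Maximum events in a window: 1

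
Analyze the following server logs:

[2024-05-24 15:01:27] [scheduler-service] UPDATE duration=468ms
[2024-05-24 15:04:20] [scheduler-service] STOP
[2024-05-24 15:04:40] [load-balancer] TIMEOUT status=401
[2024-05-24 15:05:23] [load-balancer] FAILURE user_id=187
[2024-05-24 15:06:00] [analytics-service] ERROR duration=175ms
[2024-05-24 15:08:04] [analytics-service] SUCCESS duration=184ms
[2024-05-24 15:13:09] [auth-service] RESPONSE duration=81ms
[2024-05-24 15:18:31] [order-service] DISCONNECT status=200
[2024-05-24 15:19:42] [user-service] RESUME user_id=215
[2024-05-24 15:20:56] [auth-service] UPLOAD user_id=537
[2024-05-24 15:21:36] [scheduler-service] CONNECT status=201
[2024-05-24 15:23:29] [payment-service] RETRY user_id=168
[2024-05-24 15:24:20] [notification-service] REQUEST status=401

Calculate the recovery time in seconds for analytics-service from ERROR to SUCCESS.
124

To calculate recovery time:

1. Find ERROR event for analytics-service: 2024-05-24 15:06:00
2. Find next SUCCESS event for analytics-service: 2024-05-24 15:08:04
3. Recovery time: 2024-05-24 15:08:04 - 2024-05-24 15:06:00 = 124 seconds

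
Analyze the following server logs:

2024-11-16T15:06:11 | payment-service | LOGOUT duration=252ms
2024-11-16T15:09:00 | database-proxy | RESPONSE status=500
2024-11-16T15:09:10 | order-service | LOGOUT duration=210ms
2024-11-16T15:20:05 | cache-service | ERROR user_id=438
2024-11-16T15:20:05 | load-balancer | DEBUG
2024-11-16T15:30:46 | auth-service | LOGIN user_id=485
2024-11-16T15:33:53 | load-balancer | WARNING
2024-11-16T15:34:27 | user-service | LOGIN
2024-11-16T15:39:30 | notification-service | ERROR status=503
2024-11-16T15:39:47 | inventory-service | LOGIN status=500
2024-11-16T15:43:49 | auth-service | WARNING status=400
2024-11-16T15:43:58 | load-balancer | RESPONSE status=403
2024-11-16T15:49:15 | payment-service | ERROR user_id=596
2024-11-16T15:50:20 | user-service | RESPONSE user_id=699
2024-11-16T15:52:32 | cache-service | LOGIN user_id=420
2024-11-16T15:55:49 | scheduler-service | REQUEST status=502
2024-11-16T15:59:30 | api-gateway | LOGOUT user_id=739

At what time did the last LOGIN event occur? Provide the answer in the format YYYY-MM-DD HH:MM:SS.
2024-11-16 15:52:32

To find the last event:

1. Filter for all LOGIN events
2. Sort by timestamp
3. Select the last one
4. Timestamp: 2024-11-16 15:52:32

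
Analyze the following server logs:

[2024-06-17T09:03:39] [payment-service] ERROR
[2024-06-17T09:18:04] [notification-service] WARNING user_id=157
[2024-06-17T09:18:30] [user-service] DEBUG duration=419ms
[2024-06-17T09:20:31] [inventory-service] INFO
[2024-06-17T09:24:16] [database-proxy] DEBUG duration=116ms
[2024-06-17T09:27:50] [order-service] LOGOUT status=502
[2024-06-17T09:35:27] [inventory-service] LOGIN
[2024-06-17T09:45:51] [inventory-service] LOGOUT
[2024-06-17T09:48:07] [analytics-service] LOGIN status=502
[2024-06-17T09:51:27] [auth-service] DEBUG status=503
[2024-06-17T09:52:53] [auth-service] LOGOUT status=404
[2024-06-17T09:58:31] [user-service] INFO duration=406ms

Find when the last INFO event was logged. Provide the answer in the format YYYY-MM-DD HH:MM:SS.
2024-06-17 09:58:31

To find the last event:

1. Filter for all INFO events
2. Sort by timestamp
3. Select the last one
4. Timestamp: 2024-06-17 09:58:31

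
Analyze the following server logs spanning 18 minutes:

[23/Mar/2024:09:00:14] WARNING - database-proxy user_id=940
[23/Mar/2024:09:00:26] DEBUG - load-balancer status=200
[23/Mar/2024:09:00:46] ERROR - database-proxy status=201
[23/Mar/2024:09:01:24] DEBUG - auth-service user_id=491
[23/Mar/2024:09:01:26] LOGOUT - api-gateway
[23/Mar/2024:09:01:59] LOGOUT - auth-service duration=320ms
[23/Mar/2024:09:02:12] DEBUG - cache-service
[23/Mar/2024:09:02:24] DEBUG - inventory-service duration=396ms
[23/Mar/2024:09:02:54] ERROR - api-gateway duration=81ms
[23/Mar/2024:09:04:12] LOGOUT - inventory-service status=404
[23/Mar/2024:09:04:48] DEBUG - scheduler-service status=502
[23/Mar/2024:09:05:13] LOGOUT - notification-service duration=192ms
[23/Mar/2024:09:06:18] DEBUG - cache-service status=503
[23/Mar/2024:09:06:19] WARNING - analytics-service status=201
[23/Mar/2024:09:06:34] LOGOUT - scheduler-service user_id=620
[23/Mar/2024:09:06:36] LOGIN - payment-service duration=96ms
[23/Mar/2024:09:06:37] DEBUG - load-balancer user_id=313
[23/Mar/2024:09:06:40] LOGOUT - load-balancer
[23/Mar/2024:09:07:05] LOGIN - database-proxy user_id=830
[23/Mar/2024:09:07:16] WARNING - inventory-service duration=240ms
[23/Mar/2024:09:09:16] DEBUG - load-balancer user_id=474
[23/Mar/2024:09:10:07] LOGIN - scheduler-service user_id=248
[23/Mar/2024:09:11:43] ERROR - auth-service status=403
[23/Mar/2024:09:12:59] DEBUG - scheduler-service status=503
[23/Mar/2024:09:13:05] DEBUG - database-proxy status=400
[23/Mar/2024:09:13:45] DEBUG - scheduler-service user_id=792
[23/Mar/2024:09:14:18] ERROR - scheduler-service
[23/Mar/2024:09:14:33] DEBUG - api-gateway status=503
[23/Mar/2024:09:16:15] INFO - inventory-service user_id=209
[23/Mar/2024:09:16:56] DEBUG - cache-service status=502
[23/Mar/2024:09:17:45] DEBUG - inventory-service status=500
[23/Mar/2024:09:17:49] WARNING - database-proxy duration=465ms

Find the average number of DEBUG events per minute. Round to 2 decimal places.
0.78

To calculate the rate:

1. Count total DEBUG events: 14
2. Total time period: 18 minutes
3. Rate = 14 / 18 = 0.78 events per minute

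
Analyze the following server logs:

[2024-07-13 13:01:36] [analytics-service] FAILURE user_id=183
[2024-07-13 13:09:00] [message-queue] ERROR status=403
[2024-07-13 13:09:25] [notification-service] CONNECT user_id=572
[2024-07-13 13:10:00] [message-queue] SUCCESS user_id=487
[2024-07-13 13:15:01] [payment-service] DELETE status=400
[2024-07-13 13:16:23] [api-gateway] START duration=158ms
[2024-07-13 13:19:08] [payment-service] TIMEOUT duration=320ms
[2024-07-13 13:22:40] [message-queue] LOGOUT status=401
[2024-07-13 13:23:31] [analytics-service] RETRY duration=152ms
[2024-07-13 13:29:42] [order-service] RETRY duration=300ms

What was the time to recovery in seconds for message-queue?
60

To calculate recovery time:

1. Find ERROR event for message-queue: 2024-07-13 13:09:00
2. Find next SUCCESS event for message-queue: 2024-07-13 13:10:00
3. Recovery time: 2024-07-13 13:10:00 - 2024-07-13 13:09:00 = 60 seconds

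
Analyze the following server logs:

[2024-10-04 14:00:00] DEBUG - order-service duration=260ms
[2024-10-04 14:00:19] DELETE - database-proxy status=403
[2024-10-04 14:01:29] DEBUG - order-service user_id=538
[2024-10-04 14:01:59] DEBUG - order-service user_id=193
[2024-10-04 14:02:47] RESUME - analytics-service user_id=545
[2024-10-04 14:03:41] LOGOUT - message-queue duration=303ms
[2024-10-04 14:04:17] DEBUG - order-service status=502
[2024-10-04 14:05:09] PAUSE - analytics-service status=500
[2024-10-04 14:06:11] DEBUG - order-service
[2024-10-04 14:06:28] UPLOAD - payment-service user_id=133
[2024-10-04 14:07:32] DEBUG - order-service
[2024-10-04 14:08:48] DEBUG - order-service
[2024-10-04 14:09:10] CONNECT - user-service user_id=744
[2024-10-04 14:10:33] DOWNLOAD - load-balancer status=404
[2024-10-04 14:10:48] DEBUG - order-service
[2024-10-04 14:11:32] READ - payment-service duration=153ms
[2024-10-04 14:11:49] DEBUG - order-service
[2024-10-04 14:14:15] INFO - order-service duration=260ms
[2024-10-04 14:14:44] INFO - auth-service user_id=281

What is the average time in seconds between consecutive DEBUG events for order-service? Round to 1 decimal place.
88.6

To calculate average interval:

1. Find all DEBUG events for order-service in order
2. Calculate time gaps between consecutive events
3. Compute mean of gaps: 709 / 8 = 88.6 seconds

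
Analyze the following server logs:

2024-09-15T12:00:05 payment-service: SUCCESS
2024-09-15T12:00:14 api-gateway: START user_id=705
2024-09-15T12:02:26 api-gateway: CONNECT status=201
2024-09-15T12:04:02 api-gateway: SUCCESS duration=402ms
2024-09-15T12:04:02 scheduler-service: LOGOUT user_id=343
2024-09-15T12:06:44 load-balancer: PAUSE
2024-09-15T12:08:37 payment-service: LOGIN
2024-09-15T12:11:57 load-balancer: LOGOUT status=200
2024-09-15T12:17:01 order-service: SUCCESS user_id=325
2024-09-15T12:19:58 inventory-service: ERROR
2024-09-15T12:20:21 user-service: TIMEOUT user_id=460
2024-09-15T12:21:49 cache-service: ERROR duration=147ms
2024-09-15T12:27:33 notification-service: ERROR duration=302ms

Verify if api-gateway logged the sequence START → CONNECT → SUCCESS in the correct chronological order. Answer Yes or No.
Yes

To verify sequence order:

1. Find all events in sequence START → CONNECT → SUCCESS for api-gateway
2. Extract their timestamps
3. Check if timestamps are in ascending order
4. Result: Yes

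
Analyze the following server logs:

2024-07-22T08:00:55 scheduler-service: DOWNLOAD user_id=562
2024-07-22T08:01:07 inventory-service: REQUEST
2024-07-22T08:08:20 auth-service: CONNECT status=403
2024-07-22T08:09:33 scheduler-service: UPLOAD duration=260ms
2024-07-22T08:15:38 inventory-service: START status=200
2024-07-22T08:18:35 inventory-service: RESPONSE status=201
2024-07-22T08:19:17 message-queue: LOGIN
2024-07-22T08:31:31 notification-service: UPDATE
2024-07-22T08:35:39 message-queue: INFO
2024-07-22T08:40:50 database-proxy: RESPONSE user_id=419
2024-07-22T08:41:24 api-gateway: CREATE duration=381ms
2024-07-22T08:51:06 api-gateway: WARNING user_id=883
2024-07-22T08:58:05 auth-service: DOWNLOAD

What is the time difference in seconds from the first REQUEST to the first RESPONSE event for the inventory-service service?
1048

To find the time between events:

1. Locate the first REQUEST event for inventory-service: 2024-07-22T08:01:07
2. Locate the first RESPONSE event for inventory-service: 2024-07-22T08:18:35
3. Calculate the difference: 2024-07-22T08:18:35 - 2024-07-22T08:01:07 = 1048 seconds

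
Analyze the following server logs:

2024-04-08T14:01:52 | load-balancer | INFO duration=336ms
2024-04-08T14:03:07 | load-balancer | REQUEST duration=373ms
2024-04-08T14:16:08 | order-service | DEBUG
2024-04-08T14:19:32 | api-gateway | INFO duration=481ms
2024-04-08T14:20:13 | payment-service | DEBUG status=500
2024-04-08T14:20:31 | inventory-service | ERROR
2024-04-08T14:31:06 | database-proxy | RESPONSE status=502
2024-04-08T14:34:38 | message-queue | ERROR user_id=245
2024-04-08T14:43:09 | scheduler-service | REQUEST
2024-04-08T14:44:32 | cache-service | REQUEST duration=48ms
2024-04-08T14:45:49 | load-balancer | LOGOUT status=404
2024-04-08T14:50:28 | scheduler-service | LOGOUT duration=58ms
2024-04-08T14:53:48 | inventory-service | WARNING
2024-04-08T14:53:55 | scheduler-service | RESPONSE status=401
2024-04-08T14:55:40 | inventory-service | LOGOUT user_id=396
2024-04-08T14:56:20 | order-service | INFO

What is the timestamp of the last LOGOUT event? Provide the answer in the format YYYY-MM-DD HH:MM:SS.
2024-04-08 14:55:40

To find the last event:

1. Filter for all LOGOUT events
2. Sort by timestamp
3. Select the last one
4. Timestamp: 2024-04-08 14:55:40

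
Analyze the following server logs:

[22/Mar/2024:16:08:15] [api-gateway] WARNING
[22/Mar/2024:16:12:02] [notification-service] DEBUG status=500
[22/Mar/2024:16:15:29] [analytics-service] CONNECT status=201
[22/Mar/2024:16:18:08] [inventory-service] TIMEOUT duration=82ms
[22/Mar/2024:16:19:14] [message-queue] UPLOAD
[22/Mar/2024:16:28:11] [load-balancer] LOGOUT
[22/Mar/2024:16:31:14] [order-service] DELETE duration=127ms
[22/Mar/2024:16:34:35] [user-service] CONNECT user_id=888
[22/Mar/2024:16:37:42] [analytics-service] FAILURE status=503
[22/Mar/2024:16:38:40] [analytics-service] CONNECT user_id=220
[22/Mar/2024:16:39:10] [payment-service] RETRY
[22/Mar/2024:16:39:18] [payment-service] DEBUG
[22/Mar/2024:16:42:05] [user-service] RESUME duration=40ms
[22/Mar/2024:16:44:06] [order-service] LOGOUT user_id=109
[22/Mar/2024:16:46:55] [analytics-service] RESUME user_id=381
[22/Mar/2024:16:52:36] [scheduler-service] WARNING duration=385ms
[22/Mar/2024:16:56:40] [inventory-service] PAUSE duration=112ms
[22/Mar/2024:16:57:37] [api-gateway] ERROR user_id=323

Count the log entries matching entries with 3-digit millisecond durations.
3

To find matching entries:

1. Pattern to match: entries with 3-digit millisecond durations
2. Scan each log entry for the pattern
3. Count matches: 3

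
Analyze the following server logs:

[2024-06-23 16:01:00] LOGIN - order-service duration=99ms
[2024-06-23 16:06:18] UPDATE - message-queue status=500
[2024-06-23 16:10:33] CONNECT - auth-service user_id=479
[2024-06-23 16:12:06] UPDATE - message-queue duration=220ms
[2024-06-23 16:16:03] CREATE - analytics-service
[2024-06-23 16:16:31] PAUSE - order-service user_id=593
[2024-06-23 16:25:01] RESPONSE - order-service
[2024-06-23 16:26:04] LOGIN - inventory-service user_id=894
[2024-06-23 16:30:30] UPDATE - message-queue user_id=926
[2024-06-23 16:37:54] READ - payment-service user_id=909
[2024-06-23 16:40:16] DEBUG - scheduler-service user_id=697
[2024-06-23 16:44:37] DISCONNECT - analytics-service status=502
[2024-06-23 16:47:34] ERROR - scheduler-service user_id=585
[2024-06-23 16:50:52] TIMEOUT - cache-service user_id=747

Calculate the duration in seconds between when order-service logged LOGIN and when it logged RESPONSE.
1441

To find the time between events:

1. Locate the first LOGIN event for order-service: 2024-06-23 16:01:00
2. Locate the first RESPONSE event for order-service: 2024-06-23 16:25:01
3. Calculate the difference: 2024-06-23 16:25:01 - 2024-06-23 16:01:00 = 1441 seconds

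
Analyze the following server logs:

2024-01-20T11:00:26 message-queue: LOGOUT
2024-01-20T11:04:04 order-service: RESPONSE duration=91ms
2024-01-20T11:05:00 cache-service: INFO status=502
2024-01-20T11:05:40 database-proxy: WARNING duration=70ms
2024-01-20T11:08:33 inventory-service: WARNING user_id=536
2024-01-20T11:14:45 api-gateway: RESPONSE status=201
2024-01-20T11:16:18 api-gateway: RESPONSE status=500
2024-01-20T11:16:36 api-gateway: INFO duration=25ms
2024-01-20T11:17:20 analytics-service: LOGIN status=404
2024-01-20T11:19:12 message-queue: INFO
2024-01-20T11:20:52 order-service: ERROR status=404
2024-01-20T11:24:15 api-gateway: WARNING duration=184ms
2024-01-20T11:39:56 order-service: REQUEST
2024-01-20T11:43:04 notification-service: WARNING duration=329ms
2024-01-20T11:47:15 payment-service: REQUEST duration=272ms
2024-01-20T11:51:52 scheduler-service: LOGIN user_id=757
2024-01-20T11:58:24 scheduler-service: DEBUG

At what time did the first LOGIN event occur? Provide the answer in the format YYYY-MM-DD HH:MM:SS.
2024-01-20 11:17:20

To find the first event:

1. Filter for all LOGIN events
2. Sort by timestamp
3. Select the first one
4. Timestamp: 2024-01-20 11:17:20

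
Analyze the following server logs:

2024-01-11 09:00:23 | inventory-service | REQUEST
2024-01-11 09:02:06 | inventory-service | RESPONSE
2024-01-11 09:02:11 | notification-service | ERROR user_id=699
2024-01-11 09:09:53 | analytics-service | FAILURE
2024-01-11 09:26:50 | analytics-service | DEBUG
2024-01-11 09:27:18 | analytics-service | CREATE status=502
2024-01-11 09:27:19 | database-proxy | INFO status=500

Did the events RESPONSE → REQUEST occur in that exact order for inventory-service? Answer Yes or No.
No

To verify sequence order:

1. Find all events in sequence RESPONSE → REQUEST for inventory-service
2. Extract their timestamps
3. Check if timestamps are in ascending order
4. Result: No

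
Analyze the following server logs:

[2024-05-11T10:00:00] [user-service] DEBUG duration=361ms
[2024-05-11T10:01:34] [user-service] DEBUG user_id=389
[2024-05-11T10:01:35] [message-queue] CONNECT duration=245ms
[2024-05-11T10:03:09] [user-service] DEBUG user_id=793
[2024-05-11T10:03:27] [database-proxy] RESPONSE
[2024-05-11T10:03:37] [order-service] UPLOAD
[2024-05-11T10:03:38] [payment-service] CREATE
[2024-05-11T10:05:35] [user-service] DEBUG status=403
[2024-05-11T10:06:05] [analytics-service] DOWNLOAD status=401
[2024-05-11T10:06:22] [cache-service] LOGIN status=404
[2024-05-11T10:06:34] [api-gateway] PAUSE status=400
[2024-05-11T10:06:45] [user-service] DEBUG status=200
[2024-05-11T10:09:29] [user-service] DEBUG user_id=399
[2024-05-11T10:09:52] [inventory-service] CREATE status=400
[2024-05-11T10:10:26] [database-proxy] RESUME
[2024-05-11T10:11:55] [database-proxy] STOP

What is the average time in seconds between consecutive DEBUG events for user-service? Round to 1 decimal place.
113.8

To calculate average interval:

1. Find all DEBUG events for user-service in order
2. Calculate time gaps between consecutive events
3. Compute mean of gaps: 569 / 5 = 113.8 seconds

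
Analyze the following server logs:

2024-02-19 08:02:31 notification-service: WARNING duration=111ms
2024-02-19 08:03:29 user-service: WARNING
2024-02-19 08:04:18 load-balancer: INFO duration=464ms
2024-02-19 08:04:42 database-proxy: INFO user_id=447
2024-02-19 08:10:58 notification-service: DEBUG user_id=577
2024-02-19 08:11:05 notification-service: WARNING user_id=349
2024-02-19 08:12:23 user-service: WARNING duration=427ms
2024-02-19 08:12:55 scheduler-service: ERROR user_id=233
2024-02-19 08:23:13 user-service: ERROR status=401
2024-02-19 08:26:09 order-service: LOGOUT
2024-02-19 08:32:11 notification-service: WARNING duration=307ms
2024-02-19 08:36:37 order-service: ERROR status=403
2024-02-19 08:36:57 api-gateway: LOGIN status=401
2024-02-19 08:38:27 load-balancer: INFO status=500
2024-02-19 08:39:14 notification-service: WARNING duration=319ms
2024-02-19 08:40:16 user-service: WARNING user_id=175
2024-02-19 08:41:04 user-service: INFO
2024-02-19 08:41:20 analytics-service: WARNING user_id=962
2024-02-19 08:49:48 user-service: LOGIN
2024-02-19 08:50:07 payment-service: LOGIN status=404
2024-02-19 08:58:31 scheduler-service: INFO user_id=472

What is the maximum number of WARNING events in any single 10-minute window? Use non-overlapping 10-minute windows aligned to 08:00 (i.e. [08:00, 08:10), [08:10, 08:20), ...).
2

To find the burst window:

1. Divide the log period into non-overlapping 10-minute windows starting at 08:00
2. Count WARNING events in each window
3. Find the window with maximum count
4. Maximum events in a window: 2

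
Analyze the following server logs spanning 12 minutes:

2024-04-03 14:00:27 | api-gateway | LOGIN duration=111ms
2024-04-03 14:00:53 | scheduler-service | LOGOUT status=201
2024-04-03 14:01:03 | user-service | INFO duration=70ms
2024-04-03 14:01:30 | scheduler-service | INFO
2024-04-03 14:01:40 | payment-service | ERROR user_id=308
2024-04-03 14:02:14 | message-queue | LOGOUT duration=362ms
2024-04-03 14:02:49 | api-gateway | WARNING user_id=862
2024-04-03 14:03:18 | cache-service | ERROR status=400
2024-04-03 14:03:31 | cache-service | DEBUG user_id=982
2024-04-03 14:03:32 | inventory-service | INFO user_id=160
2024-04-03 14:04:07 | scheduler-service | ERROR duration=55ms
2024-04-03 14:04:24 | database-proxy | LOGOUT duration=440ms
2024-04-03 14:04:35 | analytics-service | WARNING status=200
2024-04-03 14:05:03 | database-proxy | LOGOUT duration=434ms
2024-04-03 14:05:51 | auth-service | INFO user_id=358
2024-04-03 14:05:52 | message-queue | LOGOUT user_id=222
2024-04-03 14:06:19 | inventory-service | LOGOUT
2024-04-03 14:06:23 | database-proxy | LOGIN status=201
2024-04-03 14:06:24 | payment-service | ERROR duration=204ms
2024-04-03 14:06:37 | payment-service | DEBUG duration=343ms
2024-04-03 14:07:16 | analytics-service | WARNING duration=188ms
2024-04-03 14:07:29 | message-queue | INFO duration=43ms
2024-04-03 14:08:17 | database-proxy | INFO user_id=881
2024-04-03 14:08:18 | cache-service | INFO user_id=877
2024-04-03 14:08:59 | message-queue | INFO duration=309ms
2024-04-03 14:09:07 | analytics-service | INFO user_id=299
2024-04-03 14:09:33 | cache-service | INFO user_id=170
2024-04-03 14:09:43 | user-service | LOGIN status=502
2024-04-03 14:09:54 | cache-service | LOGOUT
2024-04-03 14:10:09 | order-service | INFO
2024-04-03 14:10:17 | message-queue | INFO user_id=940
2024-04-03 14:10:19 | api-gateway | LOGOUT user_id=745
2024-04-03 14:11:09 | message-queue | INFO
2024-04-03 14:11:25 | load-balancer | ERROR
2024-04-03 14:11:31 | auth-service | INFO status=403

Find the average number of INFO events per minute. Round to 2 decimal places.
1.17

To calculate the rate:

1. Count total INFO events: 14
2. Total time period: 12 minutes
3. Rate = 14 / 12 = 1.17 events per minute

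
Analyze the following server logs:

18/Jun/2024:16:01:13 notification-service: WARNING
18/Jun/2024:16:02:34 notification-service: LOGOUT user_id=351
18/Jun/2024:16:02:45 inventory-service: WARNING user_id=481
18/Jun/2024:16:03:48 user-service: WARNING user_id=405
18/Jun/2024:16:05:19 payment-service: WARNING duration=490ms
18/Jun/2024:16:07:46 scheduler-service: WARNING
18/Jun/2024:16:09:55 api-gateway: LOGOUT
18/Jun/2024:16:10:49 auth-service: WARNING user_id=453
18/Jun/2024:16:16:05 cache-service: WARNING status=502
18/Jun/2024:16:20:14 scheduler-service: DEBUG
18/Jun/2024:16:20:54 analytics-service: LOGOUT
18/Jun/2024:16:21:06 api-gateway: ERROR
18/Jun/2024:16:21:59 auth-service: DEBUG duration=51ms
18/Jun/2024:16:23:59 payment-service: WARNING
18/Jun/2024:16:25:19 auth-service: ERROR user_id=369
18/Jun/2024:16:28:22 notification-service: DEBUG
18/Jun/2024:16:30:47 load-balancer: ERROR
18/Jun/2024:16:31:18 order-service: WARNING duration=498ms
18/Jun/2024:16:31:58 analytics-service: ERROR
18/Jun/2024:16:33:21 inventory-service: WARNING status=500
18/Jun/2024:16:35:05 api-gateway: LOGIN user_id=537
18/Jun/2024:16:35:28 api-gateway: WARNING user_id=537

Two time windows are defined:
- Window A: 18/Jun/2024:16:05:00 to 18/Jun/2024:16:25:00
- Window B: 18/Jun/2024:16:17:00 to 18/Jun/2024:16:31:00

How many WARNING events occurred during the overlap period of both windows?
1

To find overlap events:

1. Window A: 18/Jun/2024:16:05:00 to 18/Jun/2024:16:25:00
2. Window B: 18/Jun/2024:16:17:00 to 18/Jun/2024:16:31:00
3. Overlap period: 18/Jun/2024:16:17:00 to 18/Jun/2024:16:25:00
4. Count WARNING events in overlap: 1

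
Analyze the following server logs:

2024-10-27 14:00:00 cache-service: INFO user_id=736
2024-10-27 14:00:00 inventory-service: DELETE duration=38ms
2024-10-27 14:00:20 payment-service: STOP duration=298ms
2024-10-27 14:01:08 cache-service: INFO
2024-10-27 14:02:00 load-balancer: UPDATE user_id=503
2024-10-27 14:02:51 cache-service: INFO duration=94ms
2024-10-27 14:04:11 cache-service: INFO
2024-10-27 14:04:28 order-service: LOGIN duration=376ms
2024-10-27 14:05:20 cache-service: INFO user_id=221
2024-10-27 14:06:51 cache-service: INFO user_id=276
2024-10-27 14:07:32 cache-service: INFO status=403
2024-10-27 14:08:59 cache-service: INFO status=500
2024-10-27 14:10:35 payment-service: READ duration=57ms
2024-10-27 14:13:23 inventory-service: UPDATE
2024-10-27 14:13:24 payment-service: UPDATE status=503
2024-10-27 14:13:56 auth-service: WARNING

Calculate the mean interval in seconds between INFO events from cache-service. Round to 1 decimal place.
77.0

To calculate average interval:

1. Find all INFO events for cache-service in order
2. Calculate time gaps between consecutive events
3. Compute mean of gaps: 539 / 7 = 77.0 seconds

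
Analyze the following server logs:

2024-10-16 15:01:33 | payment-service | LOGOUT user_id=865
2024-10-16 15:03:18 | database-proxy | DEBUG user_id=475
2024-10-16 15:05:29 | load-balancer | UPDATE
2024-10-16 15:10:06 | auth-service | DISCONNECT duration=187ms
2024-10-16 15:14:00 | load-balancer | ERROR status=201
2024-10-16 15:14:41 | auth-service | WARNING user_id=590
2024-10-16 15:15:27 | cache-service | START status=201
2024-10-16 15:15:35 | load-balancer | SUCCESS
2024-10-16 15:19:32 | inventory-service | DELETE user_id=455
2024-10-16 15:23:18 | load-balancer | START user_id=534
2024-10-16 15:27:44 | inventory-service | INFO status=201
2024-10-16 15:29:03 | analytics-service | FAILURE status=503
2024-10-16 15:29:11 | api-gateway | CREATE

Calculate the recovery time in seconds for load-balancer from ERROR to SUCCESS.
95

To calculate recovery time:

1. Find ERROR event for load-balancer: 2024-10-16 15:14:00
2. Find next SUCCESS event for load-balancer: 2024-10-16 15:15:35
3. Recovery time: 2024-10-16 15:15:35 - 2024-10-16 15:14:00 = 95 seconds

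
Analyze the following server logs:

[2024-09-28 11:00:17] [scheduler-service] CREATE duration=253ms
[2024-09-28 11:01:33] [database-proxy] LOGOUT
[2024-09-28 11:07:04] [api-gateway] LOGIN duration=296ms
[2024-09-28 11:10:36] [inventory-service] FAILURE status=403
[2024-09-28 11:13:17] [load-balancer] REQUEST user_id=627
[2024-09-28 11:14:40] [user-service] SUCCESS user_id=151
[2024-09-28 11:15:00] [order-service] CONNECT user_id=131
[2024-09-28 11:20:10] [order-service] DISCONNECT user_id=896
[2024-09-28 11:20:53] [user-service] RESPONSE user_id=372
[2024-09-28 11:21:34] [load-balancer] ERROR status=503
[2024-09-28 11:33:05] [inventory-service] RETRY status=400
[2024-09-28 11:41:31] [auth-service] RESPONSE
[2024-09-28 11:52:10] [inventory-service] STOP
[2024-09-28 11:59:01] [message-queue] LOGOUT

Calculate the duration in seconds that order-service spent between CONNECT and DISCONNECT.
310

To calculate state duration:

1. Find CONNECT event for order-service: 2024-09-28 11:15:00
2. Find DISCONNECT event for order-service: 2024-09-28 11:20:10
3. Calculate duration: 2024-09-28 11:20:10 - 2024-09-28 11:15:00 = 310 seconds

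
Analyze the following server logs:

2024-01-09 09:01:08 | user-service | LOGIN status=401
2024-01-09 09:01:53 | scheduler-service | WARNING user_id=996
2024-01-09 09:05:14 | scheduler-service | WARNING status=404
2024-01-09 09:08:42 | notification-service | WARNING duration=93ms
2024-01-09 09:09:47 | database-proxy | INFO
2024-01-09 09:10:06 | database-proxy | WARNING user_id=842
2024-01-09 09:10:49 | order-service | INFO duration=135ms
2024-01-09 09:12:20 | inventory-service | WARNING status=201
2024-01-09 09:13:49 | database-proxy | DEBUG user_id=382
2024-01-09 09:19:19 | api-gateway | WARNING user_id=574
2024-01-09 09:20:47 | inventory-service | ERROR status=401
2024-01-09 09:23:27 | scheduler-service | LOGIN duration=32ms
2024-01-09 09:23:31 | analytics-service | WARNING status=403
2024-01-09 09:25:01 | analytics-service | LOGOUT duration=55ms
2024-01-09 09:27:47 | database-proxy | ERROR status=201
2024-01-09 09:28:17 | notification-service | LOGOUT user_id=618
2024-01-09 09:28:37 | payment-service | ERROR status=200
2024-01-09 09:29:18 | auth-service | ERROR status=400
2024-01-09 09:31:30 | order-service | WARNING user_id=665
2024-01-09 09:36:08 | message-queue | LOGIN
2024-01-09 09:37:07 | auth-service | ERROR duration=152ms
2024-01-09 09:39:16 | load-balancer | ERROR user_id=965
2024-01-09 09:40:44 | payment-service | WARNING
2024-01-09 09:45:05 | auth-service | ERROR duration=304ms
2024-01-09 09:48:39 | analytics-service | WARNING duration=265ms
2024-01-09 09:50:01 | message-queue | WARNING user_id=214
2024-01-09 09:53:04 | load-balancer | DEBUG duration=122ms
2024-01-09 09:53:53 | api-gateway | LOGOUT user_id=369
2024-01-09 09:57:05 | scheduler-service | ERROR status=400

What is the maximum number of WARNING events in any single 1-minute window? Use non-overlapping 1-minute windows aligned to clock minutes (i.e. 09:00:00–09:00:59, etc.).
1

To find the burst window:

1. Divide the log period into non-overlapping 1-minute windows starting at 09:00
2. Count WARNING events in each window
3. Find the window with maximum count
4. Maximum events in a window: 1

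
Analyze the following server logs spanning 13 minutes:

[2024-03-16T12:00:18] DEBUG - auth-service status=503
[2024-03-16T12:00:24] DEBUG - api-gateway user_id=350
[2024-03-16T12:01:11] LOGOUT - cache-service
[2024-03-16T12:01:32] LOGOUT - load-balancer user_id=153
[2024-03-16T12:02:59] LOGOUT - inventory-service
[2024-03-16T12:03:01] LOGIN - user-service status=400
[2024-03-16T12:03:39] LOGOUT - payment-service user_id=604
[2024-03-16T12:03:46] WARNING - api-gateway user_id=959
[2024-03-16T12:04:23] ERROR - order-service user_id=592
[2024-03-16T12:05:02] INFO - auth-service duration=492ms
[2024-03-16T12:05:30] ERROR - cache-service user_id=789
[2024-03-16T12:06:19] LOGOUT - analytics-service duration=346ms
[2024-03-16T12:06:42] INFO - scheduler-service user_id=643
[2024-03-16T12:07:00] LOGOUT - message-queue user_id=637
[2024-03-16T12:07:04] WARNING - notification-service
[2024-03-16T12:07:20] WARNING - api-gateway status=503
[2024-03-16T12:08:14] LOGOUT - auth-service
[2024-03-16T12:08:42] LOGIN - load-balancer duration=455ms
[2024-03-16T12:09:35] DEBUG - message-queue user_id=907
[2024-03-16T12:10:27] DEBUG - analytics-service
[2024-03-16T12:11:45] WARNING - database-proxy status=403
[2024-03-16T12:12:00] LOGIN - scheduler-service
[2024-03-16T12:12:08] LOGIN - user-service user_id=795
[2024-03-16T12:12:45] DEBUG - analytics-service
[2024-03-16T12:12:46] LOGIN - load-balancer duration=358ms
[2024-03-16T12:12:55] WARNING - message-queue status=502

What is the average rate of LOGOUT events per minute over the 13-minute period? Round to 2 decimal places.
0.54

To calculate the rate:

1. Count total LOGOUT events: 7
2. Total time period: 13 minutes
3. Rate = 7 / 13 = 0.54 events per minute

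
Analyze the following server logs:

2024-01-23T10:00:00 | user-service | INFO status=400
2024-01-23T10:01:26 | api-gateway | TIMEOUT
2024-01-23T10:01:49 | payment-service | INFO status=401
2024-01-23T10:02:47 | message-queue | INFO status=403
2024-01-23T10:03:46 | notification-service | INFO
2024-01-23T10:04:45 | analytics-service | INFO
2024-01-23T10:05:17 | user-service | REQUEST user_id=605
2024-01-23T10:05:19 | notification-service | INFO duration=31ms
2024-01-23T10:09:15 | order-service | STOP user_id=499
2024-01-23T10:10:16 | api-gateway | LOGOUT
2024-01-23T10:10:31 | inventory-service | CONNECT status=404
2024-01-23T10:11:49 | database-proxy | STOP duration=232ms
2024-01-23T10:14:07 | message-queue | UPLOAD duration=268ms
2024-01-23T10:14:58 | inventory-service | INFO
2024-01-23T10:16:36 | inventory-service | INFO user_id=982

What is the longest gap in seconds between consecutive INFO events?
579

To find the longest gap:

1. Extract all INFO events in chronological order
2. Calculate time differences between consecutive events
3. Find the maximum difference
4. Longest gap: 579 seconds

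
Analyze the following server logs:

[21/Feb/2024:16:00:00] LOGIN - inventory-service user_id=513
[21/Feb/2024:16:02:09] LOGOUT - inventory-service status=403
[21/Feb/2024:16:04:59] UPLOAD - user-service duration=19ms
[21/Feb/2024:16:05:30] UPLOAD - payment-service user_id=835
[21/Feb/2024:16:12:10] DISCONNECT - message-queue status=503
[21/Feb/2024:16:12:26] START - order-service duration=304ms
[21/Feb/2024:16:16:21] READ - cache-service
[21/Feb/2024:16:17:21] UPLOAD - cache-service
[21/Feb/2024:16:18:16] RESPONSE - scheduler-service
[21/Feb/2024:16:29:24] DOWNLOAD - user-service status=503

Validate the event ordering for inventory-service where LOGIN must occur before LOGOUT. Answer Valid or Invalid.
Valid

To validate ordering:

1. Required order: LOGIN → LOGOUT
2. Rule: LOGIN must occur before LOGOUT
3. Check actual order of events for inventory-service
4. Result: Valid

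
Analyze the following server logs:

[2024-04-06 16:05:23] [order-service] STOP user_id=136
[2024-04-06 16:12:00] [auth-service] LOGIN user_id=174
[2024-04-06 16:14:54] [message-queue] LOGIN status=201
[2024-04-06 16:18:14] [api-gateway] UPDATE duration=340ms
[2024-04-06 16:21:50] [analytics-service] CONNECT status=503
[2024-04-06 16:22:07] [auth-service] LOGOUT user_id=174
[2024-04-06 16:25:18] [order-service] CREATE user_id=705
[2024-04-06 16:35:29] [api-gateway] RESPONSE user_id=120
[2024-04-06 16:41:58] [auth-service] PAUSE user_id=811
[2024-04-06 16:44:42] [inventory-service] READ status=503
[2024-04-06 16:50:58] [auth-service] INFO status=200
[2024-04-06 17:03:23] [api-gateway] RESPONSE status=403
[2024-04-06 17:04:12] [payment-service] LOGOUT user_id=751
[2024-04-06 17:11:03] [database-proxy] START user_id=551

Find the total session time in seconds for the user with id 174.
607

To calculate session duration:

1. Find LOGIN event for user_id=174: 2024-04-06 16:12:00
2. Find LOGOUT event for user_id=174: 2024-04-06 16:22:07
3. Session duration: 2024-04-06 16:22:07 - 2024-04-06 16:12:00 = 607 seconds (10 minutes)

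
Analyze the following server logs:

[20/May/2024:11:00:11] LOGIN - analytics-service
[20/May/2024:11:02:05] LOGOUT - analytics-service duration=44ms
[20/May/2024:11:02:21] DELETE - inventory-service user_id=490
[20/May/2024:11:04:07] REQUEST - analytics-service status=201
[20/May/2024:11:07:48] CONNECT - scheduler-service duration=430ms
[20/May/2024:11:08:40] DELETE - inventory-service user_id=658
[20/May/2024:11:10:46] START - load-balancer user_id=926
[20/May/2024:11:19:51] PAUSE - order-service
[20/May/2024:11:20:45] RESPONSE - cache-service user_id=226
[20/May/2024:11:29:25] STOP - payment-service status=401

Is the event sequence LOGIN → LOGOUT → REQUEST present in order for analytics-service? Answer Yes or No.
Yes

To verify sequence order:

1. Find all events in sequence LOGIN → LOGOUT → REQUEST for analytics-service
2. Extract their timestamps
3. Check if timestamps are in ascending order
4. Result: Yes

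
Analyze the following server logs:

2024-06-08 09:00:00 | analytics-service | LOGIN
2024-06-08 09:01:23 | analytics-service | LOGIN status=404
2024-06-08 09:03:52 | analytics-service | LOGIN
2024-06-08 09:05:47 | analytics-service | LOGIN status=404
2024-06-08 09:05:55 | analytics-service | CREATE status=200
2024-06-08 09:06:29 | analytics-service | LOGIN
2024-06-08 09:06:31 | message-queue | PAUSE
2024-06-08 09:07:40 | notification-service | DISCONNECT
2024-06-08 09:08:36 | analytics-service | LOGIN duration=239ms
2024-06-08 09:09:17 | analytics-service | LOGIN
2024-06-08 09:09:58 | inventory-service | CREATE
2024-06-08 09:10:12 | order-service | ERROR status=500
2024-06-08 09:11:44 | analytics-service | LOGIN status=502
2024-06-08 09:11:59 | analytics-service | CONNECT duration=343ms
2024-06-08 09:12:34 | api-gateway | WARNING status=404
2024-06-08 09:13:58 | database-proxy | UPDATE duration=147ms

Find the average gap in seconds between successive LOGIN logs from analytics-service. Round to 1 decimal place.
100.6

To calculate average interval:

1. Find all LOGIN events for analytics-service in order
2. Calculate time gaps between consecutive events
3. Compute mean of gaps: 704 / 7 = 100.6 seconds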